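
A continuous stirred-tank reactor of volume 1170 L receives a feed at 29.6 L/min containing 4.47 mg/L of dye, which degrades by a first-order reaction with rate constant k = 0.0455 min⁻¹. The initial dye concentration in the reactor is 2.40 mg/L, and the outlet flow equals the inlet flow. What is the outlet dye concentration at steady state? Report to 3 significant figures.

1.60 mg/L

Accumulation = in − out − consumed: V dC/dt = Q C_in − Q C − k V C.
Steady state (dC/dt = 0): C_ss = Q C_in/(Q + kV) = C_in/(1 + kV/Q).
C_ss = 29.6·4.47/(29.6 + 0.0455·1170) = 132.31/82.835 = 1.5973 mg/L.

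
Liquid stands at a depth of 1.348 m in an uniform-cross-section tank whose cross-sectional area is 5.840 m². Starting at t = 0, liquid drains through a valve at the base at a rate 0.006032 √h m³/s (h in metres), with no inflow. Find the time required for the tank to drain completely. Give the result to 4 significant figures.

2248 s

Volume balance on the tank: A dh/dt = −0.006032 √h.
This is separable: 2 d(√h)/dt = −0.006032/A, so √h = √h₀ − (0.006032/(2A)) t.
Tank is empty when √h = 0: t_empty = 2A√h₀/0.006032.
t_empty = 2·5.840·√1.348/0.006032 = 11.6800·1.16103/0.006032 = 2248.16 s.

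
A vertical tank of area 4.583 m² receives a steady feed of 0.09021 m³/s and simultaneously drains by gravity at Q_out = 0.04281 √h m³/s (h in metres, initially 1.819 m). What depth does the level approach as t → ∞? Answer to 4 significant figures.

4.440 m

Mass balance (ρ constant): A dh/dt = Q_in − 0.04281 √h. At steady state dh/dt = 0:
Q_in = 0.04281 √h_ss ⇒ √h_ss = 0.09021/0.04281 = 2.10722.
h_ss = 2.10722² = 4.44037 m. (Since h₀ = 1.819 m < h_ss, the level will rise toward this value.)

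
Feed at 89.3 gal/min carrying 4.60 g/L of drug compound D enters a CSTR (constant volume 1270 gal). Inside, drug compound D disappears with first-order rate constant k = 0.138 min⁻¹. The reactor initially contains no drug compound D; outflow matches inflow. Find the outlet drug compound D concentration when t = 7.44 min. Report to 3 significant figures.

1.22 g/L

Accumulation = in − out − consumed: V dC/dt = Q C_in − Q C − k V C.
This is linear with rate a = Q/V + k = 0.20831 min⁻¹.
C_ss = Q C_in/(Q + kV) = 1.5527 g/L; C(t) = C_ss + (C₀ − C_ss) e^(−a t).
C(7.44) = 1.5527 + (-1.5527)·e^(−0.20831·7.44) = 1.5527 + (-1.5527)·0.21228 = 1.2231 g/L.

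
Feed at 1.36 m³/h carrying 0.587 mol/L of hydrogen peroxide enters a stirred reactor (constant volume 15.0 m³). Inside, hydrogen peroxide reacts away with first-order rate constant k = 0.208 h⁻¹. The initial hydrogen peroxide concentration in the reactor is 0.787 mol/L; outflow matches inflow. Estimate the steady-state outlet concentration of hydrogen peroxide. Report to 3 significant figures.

0.178 mol/L

Species balance: V dC/dt = Q C_in − Q C − k V C.
At steady state: 0 = Q C_in − (Q + kV) C_ss, so C_ss = Q C_in/(Q + kV).
C_ss = 1.36·0.587/(1.36 + 0.208·15.0) = 0.79832/4.4800 = 0.17820 mol/L.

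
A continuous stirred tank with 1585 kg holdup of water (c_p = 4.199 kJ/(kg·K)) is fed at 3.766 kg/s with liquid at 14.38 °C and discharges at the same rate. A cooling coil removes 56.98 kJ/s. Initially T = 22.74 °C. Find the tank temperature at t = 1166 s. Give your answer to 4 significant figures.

Energy balance: M c_p dT/dt = ṁ c_p (T_in − T) − 56.98.
τ = M/ṁ = 420.871 s; T_ss = T_in − Q̇/(ṁ c_p) = 14.38 − 56.98/(3.766·4.199) = 10.7767 °C.
Integrating: T(t) = T_ss + (T₀ − T_ss) e^(−t/τ).
T(1166) = 10.7767 + (11.9633)·e^(−1166/420.871) = 10.7767 + (11.9633)·0.0626341 = 11.5260 °C.

11.53 °C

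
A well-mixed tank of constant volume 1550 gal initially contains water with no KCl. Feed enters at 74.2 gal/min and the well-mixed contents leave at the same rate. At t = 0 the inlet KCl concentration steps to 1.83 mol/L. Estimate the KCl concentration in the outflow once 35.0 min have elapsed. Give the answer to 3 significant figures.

1.49 mol/L

Accumulation = in − out for the solute gives V dC/dt = Q(C_in − C).
Rewrite as dC/dt + C/τ = C_in/τ, τ = V/Q = 20.889 min.
Integrating: C(t) = C_in + (C₀ − C_in) e^(−t/τ).
C(35.0) = 1.83 + (0 − 1.83)·e^(−35.0/20.889) = 1.83 + (-1.8300)·0.18722 = 1.4874 mol/L.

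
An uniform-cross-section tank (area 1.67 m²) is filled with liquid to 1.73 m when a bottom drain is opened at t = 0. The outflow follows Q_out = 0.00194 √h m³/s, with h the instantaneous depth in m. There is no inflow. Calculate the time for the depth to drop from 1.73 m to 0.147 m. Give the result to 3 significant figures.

A dh/dt = −Q_out = −0.00194 √h.
Separate and integrate: 2(√h − √h₀) = −(0.00194/A) t.
t = 2A(√h₀ − √h)/0.00194 = 2·1.67·(√1.73 − √0.147)/0.00194
  = 3.3400 × (1.3153 − 0.38341) / 0.00194 = 1604.4 s.

1600 s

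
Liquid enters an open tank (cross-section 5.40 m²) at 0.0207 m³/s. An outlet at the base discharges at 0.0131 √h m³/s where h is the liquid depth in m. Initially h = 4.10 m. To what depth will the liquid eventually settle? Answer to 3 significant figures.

Accumulation of liquid (constant cross-section A): A dh/dt = Q_in − 0.0131 √h. At steady state dh/dt = 0:
Q_in = 0.0131 √h_ss ⇒ √h_ss = 0.0207/0.0131 = 1.5802.
h_ss = 1.5802² = 2.4969 m. (Since h₀ = 4.10 m > h_ss, the level will fall toward this value.)

2.50 m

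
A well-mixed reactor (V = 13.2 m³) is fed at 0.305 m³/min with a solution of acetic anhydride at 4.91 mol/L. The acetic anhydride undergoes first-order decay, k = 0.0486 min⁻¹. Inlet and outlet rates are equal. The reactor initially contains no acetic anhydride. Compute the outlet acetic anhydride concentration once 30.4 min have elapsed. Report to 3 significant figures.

Accumulation = in − out − consumed: V dC/dt = Q C_in − Q C − k V C.
This is linear with rate a = Q/V + k = 0.071706 min⁻¹.
C_ss = Q C_in/(Q + kV) = 1.5822 mol/L; C(t) = C_ss + (C₀ − C_ss) e^(−a t).
C(30.4) = 1.5822 + (-1.5822)·e^(−0.071706·30.4) = 1.5822 + (-1.5822)·0.11306 = 1.4033 mol/L.

1.40 mol/L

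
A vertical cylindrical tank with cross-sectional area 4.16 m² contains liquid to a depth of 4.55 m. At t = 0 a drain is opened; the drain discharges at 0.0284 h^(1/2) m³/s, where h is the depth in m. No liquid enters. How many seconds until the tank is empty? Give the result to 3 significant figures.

With no inflow, A dh/dt = −0.0284 √h.
This is separable: 2 d(√h)/dt = −0.0284/A, so √h = √h₀ − (0.0284/(2A)) t.
Set h = 0: 2√h₀ = (0.0284/A) t_empty ⇒ t_empty = 2A√h₀/0.0284.
t_empty = 2·4.16·√4.55/0.0284 = 8.3200·2.1331/0.0284 = 624.90 s.

625 s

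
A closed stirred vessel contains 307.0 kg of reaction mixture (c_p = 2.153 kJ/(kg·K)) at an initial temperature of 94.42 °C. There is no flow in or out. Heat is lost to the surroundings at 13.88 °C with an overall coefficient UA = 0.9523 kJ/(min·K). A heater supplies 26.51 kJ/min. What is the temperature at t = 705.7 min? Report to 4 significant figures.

M c_p dT/dt = −UA(T − T_amb) + Q̇.
dT/dt = (T_ss − T)/τ with T_ss = T_amb + Q̇/UA = 13.88 + 26.51/0.9523 = 41.7179 °C, τ = M c_p/UA = 307.0·2.153/0.9523 = 694.079 min.
This is linear first-order; T(t) = T_ss + (T₀ − T_ss) e^(−t/τ).
T(705.7) = 41.7179 + (52.7021)·0.361771 = 60.7840 °C.

60.78 °C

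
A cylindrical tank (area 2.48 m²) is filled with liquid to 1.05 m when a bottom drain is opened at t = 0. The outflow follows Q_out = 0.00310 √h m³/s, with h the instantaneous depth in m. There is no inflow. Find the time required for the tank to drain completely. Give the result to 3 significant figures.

1640 s

With no inflow, A dh/dt = −0.00310 √h.
This is separable: 2 d(√h)/dt = −0.00310/A, so √h = √h₀ − (0.00310/(2A)) t.
Set h = 0: 2√h₀ = (0.00310/A) t_empty ⇒ t_empty = 2A√h₀/0.00310.
t_empty = 2·2.48·√1.05/0.00310 = 4.9600·1.0247/0.00310 = 1639.5 s.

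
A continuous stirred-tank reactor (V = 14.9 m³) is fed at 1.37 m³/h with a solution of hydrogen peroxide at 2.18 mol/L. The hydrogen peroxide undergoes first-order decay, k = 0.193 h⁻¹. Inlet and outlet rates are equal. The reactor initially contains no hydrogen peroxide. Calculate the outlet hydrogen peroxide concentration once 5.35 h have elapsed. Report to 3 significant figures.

Species balance: V dC/dt = Q C_in − Q C − k V C.
This is linear with rate a = Q/V + k = 0.28495 h⁻¹.
C_ss = Q C_in/(Q + kV) = 0.70344 mol/L; C(t) = C_ss + (C₀ − C_ss) e^(−a t).
C(5.35) = 0.70344 + (-0.70344)·e^(−0.28495·5.35) = 0.70344 + (-0.70344)·0.21774 = 0.55028 mol/L.

0.550 mol/L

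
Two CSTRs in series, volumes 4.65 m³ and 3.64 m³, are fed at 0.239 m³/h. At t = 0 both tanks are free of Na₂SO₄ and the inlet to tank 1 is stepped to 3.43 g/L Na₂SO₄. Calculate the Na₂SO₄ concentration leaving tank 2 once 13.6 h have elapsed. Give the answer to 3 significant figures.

0.642 g/L

Species balance on tank i: dCᵢ/dt = (Cᵢ₋₁ − Cᵢ)/τᵢ with τᵢ = Vᵢ/Q.
τ₁ = 4.65/0.239 = 19.456 h; τ₂ = 3.64/0.239 = 15.230 h.
Solving the cascade with C₁(0)=C₂(0)=0 gives C₂(t) = C_in[1 − (τ₁ e^(−t/τ₁) − τ₂ e^(−t/τ₂))/(τ₁ − τ₂)].
At t = 13.6: e^(−t/τ₁) = 0.49708, e^(−t/τ₂) = 0.40944.
C₂ = 3.43·[1 − (19.456·0.49708 − 15.230·0.40944)/(4.2259)] = 3.43·0.18708 = 0.64169 g/L.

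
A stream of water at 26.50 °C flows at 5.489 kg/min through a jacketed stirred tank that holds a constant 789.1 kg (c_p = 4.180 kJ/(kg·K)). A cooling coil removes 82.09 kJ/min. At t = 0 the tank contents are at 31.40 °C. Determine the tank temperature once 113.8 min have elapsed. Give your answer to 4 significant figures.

First-law balance (no shaft work): M c_p dT/dt = ṁ c_p (T_in − T) − 82.09.
τ = M/ṁ = 143.760 min; T_ss = T_in − Q̇/(ṁ c_p) = 26.50 − 82.09/(5.489·4.180) = 22.9222 °C.
T approaches T_ss exponentially: T(t) = T_ss + (T₀ − T_ss) e^(−t/τ).
T(113.8) = 22.9222 + (8.47784)·e^(−113.8/143.760) = 22.9222 + (8.47784)·0.453121 = 26.7636 °C.

26.76 °C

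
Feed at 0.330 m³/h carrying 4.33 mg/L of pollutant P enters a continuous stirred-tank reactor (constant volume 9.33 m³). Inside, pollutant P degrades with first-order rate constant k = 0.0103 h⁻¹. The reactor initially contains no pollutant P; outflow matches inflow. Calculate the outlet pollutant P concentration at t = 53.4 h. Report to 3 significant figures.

3.06 mg/L

Species balance: V dC/dt = Q C_in − Q C − k V C.
dC/dt = (Q/V) C_in − (Q/V + k) C; effective rate a = Q/V + k = 0.035370 + 0.0103 = 0.045670 h⁻¹.
C_ss = Q C_in/(Q + kV) = 3.3534 mg/L; C(t) = C_ss + (C₀ − C_ss) e^(−a t).
C(53.4) = 3.3534 + (-3.3534)·e^(−0.045670·53.4) = 3.3534 + (-3.3534)·0.087268 = 3.0608 mg/L.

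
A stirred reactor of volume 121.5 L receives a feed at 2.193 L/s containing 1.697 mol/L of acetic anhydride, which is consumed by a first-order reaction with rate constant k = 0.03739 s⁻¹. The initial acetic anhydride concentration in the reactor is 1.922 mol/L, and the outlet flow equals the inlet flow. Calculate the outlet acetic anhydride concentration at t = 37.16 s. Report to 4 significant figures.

Species balance: V dC/dt = Q C_in − Q C − k V C.
This is linear with rate a = Q/V + k = 0.0554394 s⁻¹.
C_ss = Q C_in/(Q + kV) = 0.552492 mol/L; C(t) = C_ss + (C₀ − C_ss) e^(−a t).
C(37.16) = 0.552492 + (1.36951)·e^(−0.0554394·37.16) = 0.552492 + (1.36951)·0.127438 = 0.727019 mol/L.

0.7270 mol/L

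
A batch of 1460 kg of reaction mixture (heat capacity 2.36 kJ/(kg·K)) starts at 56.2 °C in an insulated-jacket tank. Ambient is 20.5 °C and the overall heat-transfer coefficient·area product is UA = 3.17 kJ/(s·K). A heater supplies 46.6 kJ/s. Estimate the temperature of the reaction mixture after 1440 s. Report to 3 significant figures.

Heat balance on the well-mixed liquid: M c_p dT/dt = −UA(T − T_amb) + Q̇.
dT/dt = (T_ss − T)/τ with T_ss = T_amb + Q̇/UA = 20.5 + 46.6/3.17 = 35.200 °C, τ = M c_p/UA = 1460·2.36/3.17 = 1086.9 s.
Solution: T(t) = T_ss + (T₀ − T_ss) e^(−t/τ).
T(1440) = 35.200 + (21.000)·0.26585 = 40.783 °C.

40.8 °C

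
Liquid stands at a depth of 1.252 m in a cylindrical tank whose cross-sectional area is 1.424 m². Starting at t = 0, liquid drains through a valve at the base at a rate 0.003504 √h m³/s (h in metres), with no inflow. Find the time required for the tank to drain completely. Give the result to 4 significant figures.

A dh/dt = −Q_out = −0.003504 √h.
This is separable: 2 d(√h)/dt = −0.003504/A, so √h = √h₀ − (0.003504/(2A)) t.
Set h = 0: 2√h₀ = (0.003504/A) t_empty ⇒ t_empty = 2A√h₀/0.003504.
t_empty = 2·1.424·√1.252/0.003504 = 2.84800·1.11893/0.003504 = 909.448 s.

909.4 s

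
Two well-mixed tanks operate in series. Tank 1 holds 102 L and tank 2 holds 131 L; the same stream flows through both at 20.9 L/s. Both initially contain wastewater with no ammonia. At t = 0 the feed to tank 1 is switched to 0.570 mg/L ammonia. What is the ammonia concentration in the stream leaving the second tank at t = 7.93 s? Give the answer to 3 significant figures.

Each tank obeys Vᵢ dCᵢ/dt = Q(Cᵢ₋₁ − Cᵢ), so τᵢ = Vᵢ/Q.
τ₁ = 102/20.9 = 4.8804 s; τ₂ = 131/20.9 = 6.2679 s.
Tank 1: C₁ = C_in(1 − e^(−t/τ₁)). Tank 2 (τ₁ ≠ τ₂): C₂ = C_in[1 − (τ₁ e^(−t/τ₁) − τ₂ e^(−t/τ₂))/(τ₁ − τ₂)].
At t = 7.93: e^(−t/τ₁) = 0.19694, e^(−t/τ₂) = 0.28219.
C₂ = 0.570·[1 − (4.8804·0.19694 − 6.2679·0.28219)/(-1.3876)] = 0.570·0.41795 = 0.23823 mg/L.

0.238 mg/L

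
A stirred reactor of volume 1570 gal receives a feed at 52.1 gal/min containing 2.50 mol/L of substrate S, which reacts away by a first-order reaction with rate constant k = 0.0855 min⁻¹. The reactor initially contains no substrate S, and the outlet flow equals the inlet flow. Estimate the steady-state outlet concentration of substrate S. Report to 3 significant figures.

Species balance: V dC/dt = Q C_in − Q C − k V C.
At steady state: 0 = Q C_in − (Q + kV) C_ss, so C_ss = Q C_in/(Q + kV).
C_ss = 52.1·2.50/(52.1 + 0.0855·1570) = 130.25/186.34 = 0.69901 mol/L.

0.699 mol/L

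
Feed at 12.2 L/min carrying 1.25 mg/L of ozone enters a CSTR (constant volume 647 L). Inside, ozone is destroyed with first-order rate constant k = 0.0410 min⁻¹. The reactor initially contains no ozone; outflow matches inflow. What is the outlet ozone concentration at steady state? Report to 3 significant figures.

0.394 mg/L

Species balance: V dC/dt = Q C_in − Q C − k V C.
Steady state (dC/dt = 0): C_ss = Q C_in/(Q + kV) = C_in/(1 + kV/Q).
C_ss = 12.2·1.25/(12.2 + 0.0410·647) = 15.250/38.727 = 0.39378 mg/L.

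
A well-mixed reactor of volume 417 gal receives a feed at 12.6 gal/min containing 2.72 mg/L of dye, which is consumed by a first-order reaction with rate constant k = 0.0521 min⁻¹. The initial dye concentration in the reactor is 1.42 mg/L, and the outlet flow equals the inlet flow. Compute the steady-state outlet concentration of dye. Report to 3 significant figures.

0.998 mg/L

V dC/dt = Q(C_in − C) − k V C.
At steady state: 0 = Q C_in − (Q + kV) C_ss, so C_ss = Q C_in/(Q + kV).
C_ss = 12.6·2.72/(12.6 + 0.0521·417) = 34.272/34.326 = 0.99844 mg/L.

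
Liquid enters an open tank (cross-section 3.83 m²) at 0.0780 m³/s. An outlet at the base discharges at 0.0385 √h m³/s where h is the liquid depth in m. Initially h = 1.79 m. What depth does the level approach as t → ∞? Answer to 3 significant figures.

4.10 m

Volume balance on the tank: A dh/dt = Q_in − 0.0385 √h. At steady state dh/dt = 0:
Q_in = 0.0385 √h_ss ⇒ √h_ss = 0.0780/0.0385 = 2.0260.
h_ss = 2.0260² = 4.1046 m. (Since h₀ = 1.79 m < h_ss, the level will rise toward this value.)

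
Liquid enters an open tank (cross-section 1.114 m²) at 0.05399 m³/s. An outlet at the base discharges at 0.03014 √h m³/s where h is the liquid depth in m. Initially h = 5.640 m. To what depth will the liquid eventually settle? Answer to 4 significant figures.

3.209 m

A dh/dt = Q_in − 0.03014 √h. Steady state requires inflow = outflow:
Q_in = 0.03014 √h_ss ⇒ √h_ss = 0.05399/0.03014 = 1.79131.
h_ss = 1.79131² = 3.20878 m. (Since h₀ = 5.640 m > h_ss, the level will fall toward this value.)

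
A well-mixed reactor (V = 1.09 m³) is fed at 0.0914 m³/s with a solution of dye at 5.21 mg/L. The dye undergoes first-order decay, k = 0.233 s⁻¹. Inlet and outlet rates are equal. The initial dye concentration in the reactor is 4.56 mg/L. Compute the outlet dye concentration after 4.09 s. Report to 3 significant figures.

V dC/dt = Q(C_in − C) − k V C.
This is linear with rate a = Q/V + k = 0.31685 s⁻¹.
C_ss = Q C_in/(Q + kV) = 1.3788 mg/L; C(t) = C_ss + (C₀ − C_ss) e^(−a t).
C(4.09) = 1.3788 + (3.1812)·e^(−0.31685·4.09) = 1.3788 + (3.1812)·0.27364 = 2.2493 mg/L.

2.25 mg/L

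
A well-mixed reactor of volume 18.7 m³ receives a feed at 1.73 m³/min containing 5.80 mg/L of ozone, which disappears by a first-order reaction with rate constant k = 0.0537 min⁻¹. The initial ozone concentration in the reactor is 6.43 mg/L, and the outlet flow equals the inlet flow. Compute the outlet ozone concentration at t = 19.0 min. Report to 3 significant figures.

3.84 mg/L

Accumulation = in − out − consumed: V dC/dt = Q C_in − Q C − k V C.
dC/dt = (Q/V) C_in − (Q/V + k) C; effective rate a = Q/V + k = 0.092513 + 0.0537 = 0.14621 min⁻¹.
C_ss = Q C_in/(Q + kV) = 3.6698 mg/L; C(t) = C_ss + (C₀ − C_ss) e^(−a t).
C(19.0) = 3.6698 + (2.7602)·e^(−0.14621·19.0) = 3.6698 + (2.7602)·0.062159 = 3.8414 mg/L.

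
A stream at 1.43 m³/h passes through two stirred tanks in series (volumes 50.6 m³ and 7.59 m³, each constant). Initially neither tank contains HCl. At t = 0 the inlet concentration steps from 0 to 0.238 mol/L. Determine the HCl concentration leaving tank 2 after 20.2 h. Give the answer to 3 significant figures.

0.0807 mol/L

Time constants: τᵢ = Vᵢ/Q for each well-mixed tank.
τ₁ = 50.6/1.43 = 35.385 h; τ₂ = 7.59/1.43 = 5.3077 h.
Solving the cascade with C₁(0)=C₂(0)=0 gives C₂(t) = C_in[1 − (τ₁ e^(−t/τ₁) − τ₂ e^(−t/τ₂))/(τ₁ − τ₂)].
At t = 20.2: e^(−t/τ₁) = 0.56503, e^(−t/τ₂) = 0.022241.
C₂ = 0.238·[1 − (35.385·0.56503 − 5.3077·0.022241)/(30.077)] = 0.238·0.33918 = 0.080725 mol/L.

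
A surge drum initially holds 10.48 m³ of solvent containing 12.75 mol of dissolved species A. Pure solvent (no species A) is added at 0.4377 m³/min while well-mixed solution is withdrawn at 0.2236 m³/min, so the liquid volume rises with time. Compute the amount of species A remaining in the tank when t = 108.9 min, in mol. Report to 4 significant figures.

Let m(t) be the amount of species A. Volume: V(t) = V₀ + (Q_in − Q_out) t = 10.48 + 0.214100 t; V(108.9) = 33.7955 m³.
Solute balance: dm/dt = 0 − Q_out C = −Q_out m/V(t).
dm/m = −Q_out dt/(V₀ + 0.214100 t); integrating gives ln(m/m₀) = −(Q_out/(Q_in−Q_out)) ln(V/V₀).
m = m₀ (V₀/V)^(Q_out/(Q_in−Q_out)) = 12.75 × (10.48/33.7955)^(1.04437) = 3.75362 mol.

3.754 mol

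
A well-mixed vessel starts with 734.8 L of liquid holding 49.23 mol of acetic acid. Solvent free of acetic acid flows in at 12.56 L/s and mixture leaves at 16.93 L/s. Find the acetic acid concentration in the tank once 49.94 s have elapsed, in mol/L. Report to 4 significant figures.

Total volume: dV/dt = Q_in − Q_out = -4.37000 L/s, so V(t) = 734.8 − 4.37000 t and V(49.94) = 516.562 L.
Species balance (pure solvent in): dm/dt = −Q_out · m/V(t).
dm/m = −Q_out dt/(V₀ − 4.37000 t); integrating gives ln(m/m₀) = −(Q_out/(Q_in−Q_out)) ln(V/V₀).
m = m₀ (V₀/V)^(Q_out/(Q_in−Q_out)) = 49.23 × (734.8/516.562)^(-3.87414) = 12.5691 mol.
C = m/V = 12.5691/516.562 = 0.0243323 mol/L.

0.02433 mol/L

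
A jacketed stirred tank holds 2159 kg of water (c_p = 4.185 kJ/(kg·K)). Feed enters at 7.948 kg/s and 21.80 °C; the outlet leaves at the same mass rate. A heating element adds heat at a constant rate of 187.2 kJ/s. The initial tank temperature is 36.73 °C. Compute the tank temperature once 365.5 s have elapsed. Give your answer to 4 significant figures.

29.85 °C

M c_p dT/dt = ṁ c_p (T_in − T) + Q̇.
Rearrange: dT/dt = (T_ss − T)/τ with τ = M/ṁ = 271.641 s and T_ss = T_in + Q̇/(ṁ c_p) = 27.4280 °C.
Integrating: T(t) = T_ss + (T₀ − T_ss) e^(−t/τ).
T(365.5) = 27.4280 + (9.30202)·e^(−365.5/271.641) = 27.4280 + (9.30202)·0.260402 = 29.8502 °C.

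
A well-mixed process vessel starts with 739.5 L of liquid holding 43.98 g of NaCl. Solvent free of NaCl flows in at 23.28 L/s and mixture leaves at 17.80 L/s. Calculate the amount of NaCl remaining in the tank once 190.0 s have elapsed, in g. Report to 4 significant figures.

Total volume: dV/dt = Q_in − Q_out = 5.48000 L/s, so V(t) = 739.5 + 5.48000 t and V(190.0) = 1780.70 L.
Species balance (pure solvent in): dm/dt = −Q_out · m/V(t).
dm/m = −Q_out dt/(V₀ + 5.48000 t); integrating gives ln(m/m₀) = −(Q_out/(Q_in−Q_out)) ln(V/V₀).
m = m₀ (V₀/V)^(Q_out/(Q_in−Q_out)) = 43.98 × (739.5/1780.70)^(3.24818) = 2.53268 g.

2.533 g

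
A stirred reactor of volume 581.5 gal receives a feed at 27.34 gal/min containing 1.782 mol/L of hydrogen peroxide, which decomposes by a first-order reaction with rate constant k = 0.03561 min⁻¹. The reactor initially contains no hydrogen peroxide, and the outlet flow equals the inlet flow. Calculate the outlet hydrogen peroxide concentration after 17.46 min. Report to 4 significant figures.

Species balance: V dC/dt = Q C_in − Q C − k V C.
dC/dt = (Q/V) C_in − (Q/V + k) C; effective rate a = Q/V + k = 0.0470163 + 0.03561 = 0.0826263 min⁻¹.
C_ss = Q C_in/(Q + kV) = 1.01400 mol/L; C(t) = C_ss + (C₀ − C_ss) e^(−a t).
C(17.46) = 1.01400 + (-1.01400)·e^(−0.0826263·17.46) = 1.01400 + (-1.01400)·0.236299 = 0.774393 mol/L.

0.7744 mol/L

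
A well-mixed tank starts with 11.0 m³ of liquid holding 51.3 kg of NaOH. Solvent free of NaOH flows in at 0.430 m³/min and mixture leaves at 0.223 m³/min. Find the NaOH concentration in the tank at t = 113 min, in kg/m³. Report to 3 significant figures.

0.437 kg/m³

Let m(t) be the amount of NaOH. Volume: V(t) = V₀ + (Q_in − Q_out) t = 11.0 + 0.20700 t; V(113) = 34.391 m³.
Species balance (pure solvent in): dm/dt = −Q_out · m/V(t).
Separate: dm/m = −Q_out dt/V(t) ⇒ ln(m/m₀) = −(Q_out/(Q_in−Q_out)) ln(V/V₀).
m = m₀ (V₀/V)^(Q_out/(Q_in−Q_out)) = 51.3 × (11.0/34.391)^(1.0773) = 15.025 kg.
C = m/V = 15.025/34.391 = 0.43687 kg/m³.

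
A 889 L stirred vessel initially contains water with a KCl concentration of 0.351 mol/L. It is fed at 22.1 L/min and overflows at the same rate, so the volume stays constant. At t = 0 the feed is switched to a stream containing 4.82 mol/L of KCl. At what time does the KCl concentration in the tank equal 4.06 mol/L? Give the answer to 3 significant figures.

71.3 min

Unsteady species balance (constant V, well mixed): V dC/dt = Q(C_in − C), so τ = V/Q = 40.226 min.
C(t) = C_in + (C₀ − C_in) e^(−t/τ). Set C = 4.06 and solve for t:
e^(−t/τ) = (C − C_in)/(C₀ − C_in) = (4.06 − 4.82)/(0.351 − 4.82) = 0.17006
t = −τ ln(…) = 40.226 × 1.7716 = 71.265 min.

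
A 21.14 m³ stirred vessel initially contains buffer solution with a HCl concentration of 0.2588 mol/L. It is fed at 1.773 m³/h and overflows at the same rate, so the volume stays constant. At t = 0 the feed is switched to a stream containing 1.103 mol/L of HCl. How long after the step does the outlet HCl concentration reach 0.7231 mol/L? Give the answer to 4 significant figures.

9.521 h

Mass balance on the solute (V constant): V dC/dt = Q(C_in − C), so τ = V/Q = 11.9233 h.
C(t) = C_in + (C₀ − C_in) e^(−t/τ). Set C = 0.7231 and solve for t:
e^(−t/τ) = (C − C_in)/(C₀ − C_in) = (0.7231 − 1.103)/(0.2588 − 1.103) = 0.450012
t = −τ ln(…) = 11.9233 × 0.798481 = 9.52053 h.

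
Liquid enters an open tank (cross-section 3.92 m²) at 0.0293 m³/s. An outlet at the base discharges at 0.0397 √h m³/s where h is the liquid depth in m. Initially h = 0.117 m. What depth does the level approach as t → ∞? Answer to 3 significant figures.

0.545 m

Mass balance (ρ constant): A dh/dt = Q_in − 0.0397 √h. At steady state dh/dt = 0:
Q_in = 0.0397 √h_ss ⇒ √h_ss = 0.0293/0.0397 = 0.73804.
h_ss = 0.73804² = 0.54470 m. (Since h₀ = 0.117 m < h_ss, the level will rise toward this value.)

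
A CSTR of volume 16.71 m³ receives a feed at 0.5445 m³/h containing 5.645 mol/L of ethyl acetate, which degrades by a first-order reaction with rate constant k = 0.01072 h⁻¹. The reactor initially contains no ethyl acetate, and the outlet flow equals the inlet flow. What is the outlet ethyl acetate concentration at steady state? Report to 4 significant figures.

4.248 mol/L

Species balance: V dC/dt = Q C_in − Q C − k V C.
At steady state: 0 = Q C_in − (Q + kV) C_ss, so C_ss = Q C_in/(Q + kV).
C_ss = 0.5445·5.645/(0.5445 + 0.01072·16.71) = 3.07370/0.723631 = 4.24761 mol/L.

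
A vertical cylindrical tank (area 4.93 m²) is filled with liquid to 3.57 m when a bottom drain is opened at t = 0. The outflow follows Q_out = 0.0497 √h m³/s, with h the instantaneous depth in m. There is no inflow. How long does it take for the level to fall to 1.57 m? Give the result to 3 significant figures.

126 s

With no inflow, A dh/dt = −0.0497 √h.
Separate and integrate: 2(√h − √h₀) = −(0.0497/A) t.
t = 2A(√h₀ − √h)/0.0497 = 2·4.93·(√3.57 − √1.57)/0.0497
  = 9.8600 × (1.8894 − 1.2530) / 0.0497 = 126.27 s.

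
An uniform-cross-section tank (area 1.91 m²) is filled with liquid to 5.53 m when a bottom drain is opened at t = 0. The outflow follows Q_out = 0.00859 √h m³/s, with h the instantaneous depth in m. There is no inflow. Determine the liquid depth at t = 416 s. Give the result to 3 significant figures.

A dh/dt = −Q_out = −0.00859 √h.
This is separable: 2 d(√h)/dt = −0.00859/A, so √h = √h₀ − (0.00859/(2A)) t.
√h = √5.53 − 0.00859·416/(2·1.91) = 2.3516 − 0.93546 = 1.4161.
h = 1.4161² = 2.0055 m.

2.01 m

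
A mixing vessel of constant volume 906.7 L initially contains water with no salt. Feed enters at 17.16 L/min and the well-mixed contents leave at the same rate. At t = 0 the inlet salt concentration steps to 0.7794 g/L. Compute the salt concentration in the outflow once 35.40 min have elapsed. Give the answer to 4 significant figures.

Transient balance on the dissolved component: V dC/dt = Q(C_in − C).
So dC/dt = (C_in − C)/τ with τ = V/Q = 906.7/17.16 = 52.8380 min.
This is linear first-order; C(t) = C_in + (C₀ − C_in) e^(−t/τ).
C(35.40) = 0.7794 + (0 − 0.7794)·e^(−35.40/52.8380) = 0.7794 + (-0.779400)·0.511723 = 0.380563 g/L.

0.3806 g/L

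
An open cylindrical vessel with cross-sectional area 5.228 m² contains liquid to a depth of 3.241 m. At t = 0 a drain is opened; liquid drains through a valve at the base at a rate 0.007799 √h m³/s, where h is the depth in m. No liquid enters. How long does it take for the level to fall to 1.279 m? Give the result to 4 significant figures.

With no inflow, A dh/dt = −0.007799 √h.
This is separable: 2 d(√h)/dt = −0.007799/A, so √h = √h₀ − (0.007799/(2A)) t.
t = 2A(√h₀ − √h)/0.007799 = 2·5.228·(√3.241 − √1.279)/0.007799
  = 10.4560 × (1.80028 − 1.13093) / 0.007799 = 897.386 s.

897.4 s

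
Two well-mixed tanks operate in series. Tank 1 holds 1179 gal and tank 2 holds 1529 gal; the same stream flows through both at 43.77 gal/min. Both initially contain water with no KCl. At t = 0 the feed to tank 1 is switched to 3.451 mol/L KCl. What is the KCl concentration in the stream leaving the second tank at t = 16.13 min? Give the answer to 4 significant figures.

Each tank obeys Vᵢ dCᵢ/dt = Q(Cᵢ₋₁ − Cᵢ), so τᵢ = Vᵢ/Q.
τ₁ = 1179/43.77 = 26.9363 min; τ₂ = 1529/43.77 = 34.9326 min.
Solving the cascade with C₁(0)=C₂(0)=0 gives C₂(t) = C_in[1 − (τ₁ e^(−t/τ₁) − τ₂ e^(−t/τ₂))/(τ₁ − τ₂)].
At t = 16.13: e^(−t/τ₁) = 0.549459, e^(−t/τ₂) = 0.630182.
C₂ = 3.451·[1 − (26.9363·0.549459 − 34.9326·0.630182)/(-7.99634)] = 3.451·0.0978960 = 0.337839 mol/L.

0.3378 mol/L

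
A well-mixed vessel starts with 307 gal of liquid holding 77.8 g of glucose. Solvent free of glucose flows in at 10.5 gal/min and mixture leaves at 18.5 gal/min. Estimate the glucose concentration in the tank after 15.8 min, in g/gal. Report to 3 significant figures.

0.126 g/gal

Let m(t) be the amount of glucose. Volume: V(t) = V₀ + (Q_in − Q_out) t = 307 − 8.0000 t; V(15.8) = 180.60 gal.
Solute balance: dm/dt = 0 − Q_out C = −Q_out m/V(t).
Separate: dm/m = −Q_out dt/V(t) ⇒ ln(m/m₀) = −(Q_out/(Q_in−Q_out)) ln(V/V₀).
m = m₀ (V₀/V)^(Q_out/(Q_in−Q_out)) = 77.8 × (307/180.60)^(-2.3125) = 22.810 g.
C = m/V = 22.810/180.60 = 0.12630 g/gal.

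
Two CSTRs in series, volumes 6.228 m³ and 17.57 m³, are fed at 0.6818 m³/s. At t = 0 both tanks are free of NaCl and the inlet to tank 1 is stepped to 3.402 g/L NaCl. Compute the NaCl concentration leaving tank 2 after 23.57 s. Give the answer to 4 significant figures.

1.432 g/L

Each tank obeys Vᵢ dCᵢ/dt = Q(Cᵢ₋₁ − Cᵢ), so τᵢ = Vᵢ/Q.
τ₁ = 6.228/0.6818 = 9.13464 s; τ₂ = 17.57/0.6818 = 25.7700 s.
Solving the cascade with C₁(0)=C₂(0)=0 gives C₂(t) = C_in[1 − (τ₁ e^(−t/τ₁) − τ₂ e^(−t/τ₂))/(τ₁ − τ₂)].
At t = 23.57: e^(−t/τ₁) = 0.0757523, e^(−t/τ₂) = 0.400665.
C₂ = 3.402·[1 − (9.13464·0.0757523 − 25.7700·0.400665)/(-16.6354)] = 3.402·0.420922 = 1.43198 g/L.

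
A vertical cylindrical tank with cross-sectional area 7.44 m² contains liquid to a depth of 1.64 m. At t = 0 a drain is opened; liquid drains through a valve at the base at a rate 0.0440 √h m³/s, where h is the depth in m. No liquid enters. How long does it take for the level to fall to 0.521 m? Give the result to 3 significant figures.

189 s

With no inflow, A dh/dt = −0.0440 √h.
∫ h^(−1/2) dh = −(0.0440/A) ∫ dt, giving 2√h = 2√h₀ − (0.0440/A) t.
t = 2A(√h₀ − √h)/0.0440 = 2·7.44·(√1.64 − √0.521)/0.0440
  = 14.880 × (1.2806 − 0.72180) / 0.0440 = 188.98 s.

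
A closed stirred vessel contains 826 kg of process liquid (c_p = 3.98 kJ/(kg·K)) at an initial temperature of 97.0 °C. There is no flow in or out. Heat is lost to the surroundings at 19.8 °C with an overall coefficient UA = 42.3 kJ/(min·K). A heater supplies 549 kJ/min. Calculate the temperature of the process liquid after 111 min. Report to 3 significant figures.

48.2 °C

Energy balance: M c_p dT/dt = −UA(T − T_amb) + Q̇.
dT/dt = (T_ss − T)/τ with T_ss = T_amb + Q̇/UA = 19.8 + 549/42.3 = 32.779 °C, τ = M c_p/UA = 826·3.98/42.3 = 77.718 min.
Solution: T(t) = T_ss + (T₀ − T_ss) e^(−t/τ).
T(111) = 32.779 + (64.221)·0.23973 = 48.175 °C.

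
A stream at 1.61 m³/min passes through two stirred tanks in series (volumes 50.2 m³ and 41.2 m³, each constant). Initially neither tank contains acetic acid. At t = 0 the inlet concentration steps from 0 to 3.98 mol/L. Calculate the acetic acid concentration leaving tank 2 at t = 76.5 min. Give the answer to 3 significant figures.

Species balance on tank i: dCᵢ/dt = (Cᵢ₋₁ − Cᵢ)/τᵢ with τᵢ = Vᵢ/Q.
τ₁ = 50.2/1.61 = 31.180 min; τ₂ = 41.2/1.61 = 25.590 min.
Solving the cascade with C₁(0)=C₂(0)=0 gives C₂(t) = C_in[1 − (τ₁ e^(−t/τ₁) − τ₂ e^(−t/τ₂))/(τ₁ − τ₂)].
At t = 76.5: e^(−t/τ₁) = 0.085993, e^(−t/τ₂) = 0.050316.
C₂ = 3.98·[1 − (31.180·0.085993 − 25.590·0.050316)/(5.5901)] = 3.98·0.75068 = 2.9877 mol/L.

2.99 mol/L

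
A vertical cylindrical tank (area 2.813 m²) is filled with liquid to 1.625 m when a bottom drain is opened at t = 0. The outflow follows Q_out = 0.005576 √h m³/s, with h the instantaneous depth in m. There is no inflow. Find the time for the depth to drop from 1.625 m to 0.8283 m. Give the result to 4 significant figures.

367.9 s

A dh/dt = −Q_out = −0.005576 √h.
∫ h^(−1/2) dh = −(0.005576/A) ∫ dt, giving 2√h = 2√h₀ − (0.005576/A) t.
t = 2A(√h₀ − √h)/0.005576 = 2·2.813·(√1.625 − √0.8283)/0.005576
  = 5.62600 × (1.27475 − 0.910110) / 0.005576 = 367.915 s.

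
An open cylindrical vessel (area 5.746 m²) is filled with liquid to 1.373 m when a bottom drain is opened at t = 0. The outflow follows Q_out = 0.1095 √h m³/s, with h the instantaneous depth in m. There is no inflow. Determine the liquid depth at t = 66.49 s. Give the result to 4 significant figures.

With no inflow, A dh/dt = −0.1095 √h.
This is separable: 2 d(√h)/dt = −0.1095/A, so √h = √h₀ − (0.1095/(2A)) t.
√h = √1.373 − 0.1095·66.49/(2·5.746) = 1.17175 − 0.633541 = 0.538210.
h = 0.538210² = 0.289670 m.

0.2897 m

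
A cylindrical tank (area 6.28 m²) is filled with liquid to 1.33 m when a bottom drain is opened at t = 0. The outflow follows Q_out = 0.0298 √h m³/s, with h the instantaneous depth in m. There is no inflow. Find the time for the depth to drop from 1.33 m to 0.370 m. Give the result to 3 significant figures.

With no inflow, A dh/dt = −0.0298 √h.
∫ h^(−1/2) dh = −(0.0298/A) ∫ dt, giving 2√h = 2√h₀ − (0.0298/A) t.
t = 2A(√h₀ − √h)/0.0298 = 2·6.28·(√1.33 − √0.370)/0.0298
  = 12.560 × (1.1533 − 0.60828) / 0.0298 = 229.70 s.

230 s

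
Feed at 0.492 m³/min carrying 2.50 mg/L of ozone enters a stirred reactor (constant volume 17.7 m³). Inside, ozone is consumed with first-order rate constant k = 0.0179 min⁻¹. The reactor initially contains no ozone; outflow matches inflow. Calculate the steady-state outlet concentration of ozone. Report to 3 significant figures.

1.52 mg/L

Species balance: V dC/dt = Q C_in − Q C − k V C.
Steady state (dC/dt = 0): C_ss = Q C_in/(Q + kV) = C_in/(1 + kV/Q).
C_ss = 0.492·2.50/(0.492 + 0.0179·17.7) = 1.2300/0.80883 = 1.5207 mg/L.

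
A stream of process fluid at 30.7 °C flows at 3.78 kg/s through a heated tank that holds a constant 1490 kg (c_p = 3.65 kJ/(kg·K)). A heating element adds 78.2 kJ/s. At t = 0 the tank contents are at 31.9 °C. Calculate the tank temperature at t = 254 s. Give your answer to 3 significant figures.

M c_p dT/dt = ṁ c_p (T_in − T) + Q̇.
Rearrange: dT/dt = (T_ss − T)/τ with τ = M/ṁ = 394.18 s and T_ss = T_in + Q̇/(ṁ c_p) = 36.368 °C.
This is linear first-order; T(t) = T_ss + (T₀ − T_ss) e^(−t/τ).
T(254) = 36.368 + (-4.4679)·e^(−254/394.18) = 36.368 + (-4.4679)·0.52499 = 34.022 °C.

34.0 °C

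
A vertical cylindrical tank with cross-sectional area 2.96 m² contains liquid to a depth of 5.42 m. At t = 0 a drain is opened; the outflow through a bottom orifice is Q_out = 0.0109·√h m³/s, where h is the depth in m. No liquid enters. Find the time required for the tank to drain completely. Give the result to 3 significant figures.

Accumulation of liquid (constant cross-section A): A dh/dt = −0.0109 √h.
Separate and integrate: 2(√h − √h₀) = −(0.0109/A) t.
Set h = 0: 2√h₀ = (0.0109/A) t_empty ⇒ t_empty = 2A√h₀/0.0109.
t_empty = 2·2.96·√5.42/0.0109 = 5.9200·2.3281/0.0109 = 1264.4 s.

1260 s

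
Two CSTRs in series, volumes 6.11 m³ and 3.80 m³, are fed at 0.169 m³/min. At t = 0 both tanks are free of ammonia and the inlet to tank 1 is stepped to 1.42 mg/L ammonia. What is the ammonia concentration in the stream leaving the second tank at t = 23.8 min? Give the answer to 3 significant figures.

0.286 mg/L

Time constants: τᵢ = Vᵢ/Q for each well-mixed tank.
τ₁ = 6.11/0.169 = 36.154 min; τ₂ = 3.80/0.169 = 22.485 min.
Tank 1: C₁ = C_in(1 − e^(−t/τ₁)). Tank 2 (τ₁ ≠ τ₂): C₂ = C_in[1 − (τ₁ e^(−t/τ₁) − τ₂ e^(−t/τ₂))/(τ₁ − τ₂)].
At t = 23.8: e^(−t/τ₁) = 0.51773, e^(−t/τ₂) = 0.34699.
C₂ = 1.42·[1 − (36.154·0.51773 − 22.485·0.34699)/(13.669)] = 1.42·0.20139 = 0.28597 mg/L.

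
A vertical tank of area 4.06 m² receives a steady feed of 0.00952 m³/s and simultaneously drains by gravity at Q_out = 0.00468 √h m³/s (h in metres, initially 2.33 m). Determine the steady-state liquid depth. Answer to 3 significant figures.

Unsteady balance on liquid volume: A dh/dt = Q_in − 0.00468 √h. At steady state dh/dt = 0:
Q_in = 0.00468 √h_ss ⇒ √h_ss = 0.00952/0.00468 = 2.0342.
h_ss = 2.0342² = 4.1379 m. (Since h₀ = 2.33 m < h_ss, the level will rise toward this value.)

4.14 m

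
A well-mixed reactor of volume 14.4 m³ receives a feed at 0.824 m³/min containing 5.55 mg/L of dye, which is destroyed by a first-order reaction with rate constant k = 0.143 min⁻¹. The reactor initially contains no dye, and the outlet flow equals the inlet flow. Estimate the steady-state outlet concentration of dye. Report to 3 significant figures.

Species balance: V dC/dt = Q C_in − Q C − k V C.
Steady state (dC/dt = 0): C_ss = Q C_in/(Q + kV) = C_in/(1 + kV/Q).
C_ss = 0.824·5.55/(0.824 + 0.143·14.4) = 4.5732/2.8832 = 1.5862 mg/L.

1.59 mg/L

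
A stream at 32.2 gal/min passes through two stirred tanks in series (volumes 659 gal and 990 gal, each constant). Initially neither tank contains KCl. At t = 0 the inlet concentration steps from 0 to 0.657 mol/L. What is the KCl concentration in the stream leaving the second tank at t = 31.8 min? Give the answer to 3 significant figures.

Each tank obeys Vᵢ dCᵢ/dt = Q(Cᵢ₋₁ − Cᵢ), so τᵢ = Vᵢ/Q.
τ₁ = 659/32.2 = 20.466 min; τ₂ = 990/32.2 = 30.745 min.
Solving the cascade with C₁(0)=C₂(0)=0 gives C₂(t) = C_in[1 − (τ₁ e^(−t/τ₁) − τ₂ e^(−t/τ₂))/(τ₁ − τ₂)].
At t = 31.8: e^(−t/τ₁) = 0.21144, e^(−t/τ₂) = 0.35547.
C₂ = 0.657·[1 − (20.466·0.21144 − 30.745·0.35547)/(-10.280)] = 0.657·0.35777 = 0.23505 mol/L.

0.235 mol/L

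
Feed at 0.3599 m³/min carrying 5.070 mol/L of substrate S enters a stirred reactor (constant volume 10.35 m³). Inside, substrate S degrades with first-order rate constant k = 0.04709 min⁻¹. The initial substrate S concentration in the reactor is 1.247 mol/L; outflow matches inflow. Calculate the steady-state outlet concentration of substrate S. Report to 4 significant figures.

V dC/dt = Q(C_in − C) − k V C.
At steady state: 0 = Q C_in − (Q + kV) C_ss, so C_ss = Q C_in/(Q + kV).
C_ss = 0.3599·5.070/(0.3599 + 0.04709·10.35) = 1.82469/0.847282 = 2.15359 mol/L.

2.154 mol/L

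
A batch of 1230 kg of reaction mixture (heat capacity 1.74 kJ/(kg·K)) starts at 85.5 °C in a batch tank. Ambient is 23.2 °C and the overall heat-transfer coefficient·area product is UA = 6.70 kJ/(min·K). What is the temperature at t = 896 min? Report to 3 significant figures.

27.0 °C

Lumped-capacitance energy balance: M c_p dT/dt = UA(T_amb − T).
dT/dt = (T_ss − T)/τ with T_ss = T_amb = 23.200 °C, τ = M c_p/UA = 1230·1.74/6.70 = 319.43 min.
Solution: T(t) = T_ss + (T₀ − T_ss) e^(−t/τ).
T(896) = 23.200 + (62.300)·0.060508 = 26.970 °C.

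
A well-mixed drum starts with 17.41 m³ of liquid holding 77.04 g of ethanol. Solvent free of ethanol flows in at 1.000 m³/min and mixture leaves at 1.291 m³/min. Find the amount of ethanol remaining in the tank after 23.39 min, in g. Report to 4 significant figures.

Total volume: dV/dt = Q_in − Q_out = -0.291000 m³/min, so V(t) = 17.41 − 0.291000 t and V(23.39) = 10.6035 m³.
No ethanol enters, so dm/dt = −Q_out · (m/V).
dm/m = −Q_out dt/(V₀ − 0.291000 t); integrating gives ln(m/m₀) = −(Q_out/(Q_in−Q_out)) ln(V/V₀).
m = m₀ (V₀/V)^(Q_out/(Q_in−Q_out)) = 77.04 × (17.41/10.6035)^(-4.43643) = 8.53760 g.

8.538 g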